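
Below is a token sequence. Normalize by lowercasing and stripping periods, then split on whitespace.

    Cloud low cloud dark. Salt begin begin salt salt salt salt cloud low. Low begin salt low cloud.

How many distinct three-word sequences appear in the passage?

18 tokens → 16 trigram windows in total.
Repeated trigrams (each contributes count−1 duplicates):
  salt salt salt: 2
1 duplicate windows → 16 − 1 = 15 distinct.

15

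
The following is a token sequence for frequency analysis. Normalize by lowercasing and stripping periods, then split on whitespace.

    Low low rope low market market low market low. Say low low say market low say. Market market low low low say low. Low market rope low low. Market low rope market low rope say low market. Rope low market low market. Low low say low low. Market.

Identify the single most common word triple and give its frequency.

Trigram frequencies (highest first):
  low market low: 4
  low say low: 3
  say low low: 3
  low low say: 3
  low low market: 3
  rope low market: 2
  … (20 more, each ≤ 2)

"low market low", 4 times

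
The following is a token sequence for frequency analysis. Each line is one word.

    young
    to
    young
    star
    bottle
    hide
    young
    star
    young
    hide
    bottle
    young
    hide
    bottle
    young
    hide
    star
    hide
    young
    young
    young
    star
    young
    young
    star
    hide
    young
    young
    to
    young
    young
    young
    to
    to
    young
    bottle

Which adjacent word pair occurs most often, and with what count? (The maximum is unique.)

"young young", 6 times

Bigram frequencies (highest first):
  young young: 6
  young star: 4
  young to: 3
  to young: 3
  hide young: 3
  young hide: 3
  … (9 more, each ≤ 2)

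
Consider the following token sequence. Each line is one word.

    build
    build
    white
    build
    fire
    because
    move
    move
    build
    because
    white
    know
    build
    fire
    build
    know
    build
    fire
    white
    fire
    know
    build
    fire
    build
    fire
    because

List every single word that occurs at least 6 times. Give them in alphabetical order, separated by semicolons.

build; fire

Unigram counts meeting the condition (at least 6 times):
  build: 9
  fire: 6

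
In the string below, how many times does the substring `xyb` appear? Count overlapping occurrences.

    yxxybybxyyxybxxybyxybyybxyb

5

Sliding a length-3 window over the 27 characters (25 positions):
  position 3–5: xyb
  position 11–13: xyb
  position 15–17: xyb
  position 19–21: xyb
  position 25–27: xyb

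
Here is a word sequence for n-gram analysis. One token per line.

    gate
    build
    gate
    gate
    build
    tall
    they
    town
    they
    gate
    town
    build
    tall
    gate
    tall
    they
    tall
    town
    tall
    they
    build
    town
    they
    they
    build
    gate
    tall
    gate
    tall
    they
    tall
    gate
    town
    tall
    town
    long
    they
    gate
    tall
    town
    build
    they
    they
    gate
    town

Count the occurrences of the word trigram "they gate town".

Scanning the 43 overlapping trigram windows for "they gate town":
  position 9–11: they gate town
  position 43–45: they gate town

2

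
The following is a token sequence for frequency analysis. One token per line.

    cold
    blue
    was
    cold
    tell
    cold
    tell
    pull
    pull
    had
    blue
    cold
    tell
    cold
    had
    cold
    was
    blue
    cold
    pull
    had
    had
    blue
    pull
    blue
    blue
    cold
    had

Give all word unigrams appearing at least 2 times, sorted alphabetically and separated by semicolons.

Unigram counts meeting the condition (at least 2 times):
  blue: 6
  cold: 8
  had: 5
  pull: 4
  tell: 3
  was: 2

blue; cold; had; pull; tell; was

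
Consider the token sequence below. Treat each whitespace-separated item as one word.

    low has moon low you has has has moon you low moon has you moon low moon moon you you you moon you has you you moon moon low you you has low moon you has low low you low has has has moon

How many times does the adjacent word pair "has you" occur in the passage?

2

Scanning the 43 overlapping bigram windows for "has you":
  position 13–14: has you
  position 24–25: has you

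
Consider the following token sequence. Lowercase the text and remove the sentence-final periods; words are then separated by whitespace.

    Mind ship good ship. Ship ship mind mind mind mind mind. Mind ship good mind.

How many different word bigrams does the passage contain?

7

15 tokens → 14 bigram windows in total.
Repeated bigrams (each contributes count−1 duplicates):
  mind mind: 5
  mind ship: 2
  ship good: 2
  ship ship: 2
7 duplicate windows → 14 − 7 = 7 distinct.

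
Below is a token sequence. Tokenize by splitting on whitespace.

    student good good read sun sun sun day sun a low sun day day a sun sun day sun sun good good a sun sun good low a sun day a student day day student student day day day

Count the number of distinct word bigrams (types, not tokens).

21

39 tokens → 38 bigram windows in total.
Repeated bigrams (each contributes count−1 duplicates):
  sun sun: 5
  day day: 4
  sun day: 4
  a sun: 3
  day a: 2
  day sun: 2
  good good: 2
  student day: 2
  … (1 more repeated)
17 duplicate windows → 38 − 17 = 21 distinct.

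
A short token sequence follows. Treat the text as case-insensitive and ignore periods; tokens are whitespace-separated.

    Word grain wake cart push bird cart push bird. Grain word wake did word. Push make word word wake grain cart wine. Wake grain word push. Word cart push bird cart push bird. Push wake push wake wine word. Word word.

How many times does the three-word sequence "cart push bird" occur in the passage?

4

Scanning the 39 overlapping trigram windows for "cart push bird":
  position 4–6: cart push bird
  position 7–9: cart push bird
  position 28–30: cart push bird
  position 31–33: cart push bird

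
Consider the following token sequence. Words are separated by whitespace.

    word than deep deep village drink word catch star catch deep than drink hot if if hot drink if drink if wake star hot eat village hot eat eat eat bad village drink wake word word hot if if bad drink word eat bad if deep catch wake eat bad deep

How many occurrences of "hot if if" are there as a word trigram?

2

Scanning the 49 overlapping trigram windows for "hot if if":
  position 14–16: hot if if
  position 37–39: hot if if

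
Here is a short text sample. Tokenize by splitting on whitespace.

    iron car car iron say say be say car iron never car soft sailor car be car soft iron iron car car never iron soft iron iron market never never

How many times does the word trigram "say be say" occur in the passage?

Scanning the 28 overlapping trigram windows for "say be say":
  position 6–8: say be say

1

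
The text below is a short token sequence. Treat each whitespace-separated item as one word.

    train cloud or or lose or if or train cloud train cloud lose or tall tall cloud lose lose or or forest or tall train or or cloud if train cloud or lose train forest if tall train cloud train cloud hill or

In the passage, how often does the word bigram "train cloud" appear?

6

Scanning the 42 overlapping bigram windows for "train cloud":
  position 1–2: train cloud
  position 9–10: train cloud
  position 11–12: train cloud
  position 30–31: train cloud
  position 38–39: train cloud
  position 40–41: train cloud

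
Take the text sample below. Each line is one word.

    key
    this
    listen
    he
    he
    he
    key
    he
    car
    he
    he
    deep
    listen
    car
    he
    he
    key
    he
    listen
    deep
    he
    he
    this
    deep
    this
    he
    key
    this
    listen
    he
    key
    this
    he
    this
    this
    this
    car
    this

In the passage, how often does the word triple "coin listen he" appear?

Scanning the 36 overlapping trigram windows for "coin listen he":
  (none found)

0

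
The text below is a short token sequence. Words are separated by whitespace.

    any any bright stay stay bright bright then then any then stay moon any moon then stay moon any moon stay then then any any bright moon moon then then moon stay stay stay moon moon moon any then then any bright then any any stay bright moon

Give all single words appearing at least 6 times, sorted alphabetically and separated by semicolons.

any; bright; moon; stay; then

Unigram counts meeting the condition (at least 6 times):
  any: 11
  bright: 6
  moon: 11
  stay: 9
  then: 11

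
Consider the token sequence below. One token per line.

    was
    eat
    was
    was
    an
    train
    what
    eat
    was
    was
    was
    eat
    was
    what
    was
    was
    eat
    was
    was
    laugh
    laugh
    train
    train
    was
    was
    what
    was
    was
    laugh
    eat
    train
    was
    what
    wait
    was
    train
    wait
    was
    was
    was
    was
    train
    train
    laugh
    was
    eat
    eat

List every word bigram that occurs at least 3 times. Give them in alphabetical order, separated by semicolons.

eat was; was eat; was was; was what

Bigram counts meeting the condition (at least 3 times):
  eat was: 4
  was eat: 4
  was was: 10
  was what: 3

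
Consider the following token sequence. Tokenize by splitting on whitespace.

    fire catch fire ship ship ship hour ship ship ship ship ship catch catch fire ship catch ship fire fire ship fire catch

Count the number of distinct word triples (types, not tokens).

23 tokens → 21 trigram windows in total.
Repeated trigrams (each contributes count−1 duplicates):
  ship ship ship: 4
  catch fire ship: 2
4 duplicate windows → 21 − 4 = 17 distinct.

17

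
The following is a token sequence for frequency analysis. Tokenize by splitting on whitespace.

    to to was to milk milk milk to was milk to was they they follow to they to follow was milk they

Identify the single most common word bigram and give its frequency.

"to was", 3 times

Bigram frequencies (highest first):
  to was: 3
  milk milk: 2
  milk to: 2
  was milk: 2
  to to: 1
  was to: 1
  … (10 more, each ≤ 1)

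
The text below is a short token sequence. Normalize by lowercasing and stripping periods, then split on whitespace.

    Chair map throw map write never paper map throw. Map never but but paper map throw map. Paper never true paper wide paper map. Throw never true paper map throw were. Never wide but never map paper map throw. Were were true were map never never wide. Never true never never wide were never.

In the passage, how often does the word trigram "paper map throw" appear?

5

Scanning the 52 overlapping trigram windows for "paper map throw":
  position 7–9: paper map throw
  position 14–16: paper map throw
  position 23–25: paper map throw
  position 28–30: paper map throw
  position 37–39: paper map throw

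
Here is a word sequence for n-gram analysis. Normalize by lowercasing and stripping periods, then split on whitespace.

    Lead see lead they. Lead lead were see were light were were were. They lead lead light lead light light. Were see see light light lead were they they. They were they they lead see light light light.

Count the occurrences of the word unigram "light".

9

Scanning the 38 tokens for "light":
  position 10: light
  position 17: light
  position 19: light
  position 20: light
  position 24: light
  position 25: light
  position 36: light
  position 37: light
  position 38: light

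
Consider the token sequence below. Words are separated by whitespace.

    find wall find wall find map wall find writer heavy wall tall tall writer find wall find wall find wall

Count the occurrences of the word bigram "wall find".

Scanning the 19 overlapping bigram windows for "wall find":
  position 2–3: wall find
  position 4–5: wall find
  position 7–8: wall find
  position 16–17: wall find
  position 18–19: wall find

5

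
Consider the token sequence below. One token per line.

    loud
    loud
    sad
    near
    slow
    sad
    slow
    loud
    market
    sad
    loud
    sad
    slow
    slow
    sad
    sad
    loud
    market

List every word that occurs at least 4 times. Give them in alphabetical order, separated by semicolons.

loud; sad; slow

Unigram counts meeting the condition (at least 4 times):
  loud: 5
  sad: 6
  slow: 4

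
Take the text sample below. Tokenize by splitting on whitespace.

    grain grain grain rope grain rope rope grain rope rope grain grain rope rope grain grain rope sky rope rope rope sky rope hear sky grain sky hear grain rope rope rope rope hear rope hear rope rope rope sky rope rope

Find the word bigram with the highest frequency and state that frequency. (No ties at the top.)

Bigram frequencies (highest first):
  rope rope: 11
  grain rope: 6
  grain grain: 4
  rope grain: 4
  rope sky: 3
  sky rope: 3
  … (7 more, each ≤ 3)

"rope rope", 11 times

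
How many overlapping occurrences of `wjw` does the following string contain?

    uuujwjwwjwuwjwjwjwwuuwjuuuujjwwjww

Sliding a length-3 window over the 34 characters (32 positions):
  position 5–7: wjw
  position 8–10: wjw
  position 12–14: wjw
  position 14–16: wjw
  position 16–18: wjw
  position 31–33: wjw

6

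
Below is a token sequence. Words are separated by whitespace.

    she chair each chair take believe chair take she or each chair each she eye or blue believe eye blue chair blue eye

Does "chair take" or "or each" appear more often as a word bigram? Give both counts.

"chair take": 2 occurrences
"or each": 1 occurrence

"chair take" (2 vs 1)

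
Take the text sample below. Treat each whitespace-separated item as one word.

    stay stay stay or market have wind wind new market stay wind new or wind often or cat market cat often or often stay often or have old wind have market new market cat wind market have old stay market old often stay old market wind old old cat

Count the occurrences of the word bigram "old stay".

Scanning the 48 overlapping bigram windows for "old stay":
  position 38–39: old stay

1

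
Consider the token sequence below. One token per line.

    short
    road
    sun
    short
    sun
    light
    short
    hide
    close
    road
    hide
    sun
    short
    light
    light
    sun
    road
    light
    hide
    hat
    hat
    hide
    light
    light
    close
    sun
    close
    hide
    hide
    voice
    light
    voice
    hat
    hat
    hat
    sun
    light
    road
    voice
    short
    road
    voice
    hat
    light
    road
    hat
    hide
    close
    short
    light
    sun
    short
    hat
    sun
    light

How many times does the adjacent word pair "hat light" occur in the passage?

Scanning the 54 overlapping bigram windows for "hat light":
  position 43–44: hat light

1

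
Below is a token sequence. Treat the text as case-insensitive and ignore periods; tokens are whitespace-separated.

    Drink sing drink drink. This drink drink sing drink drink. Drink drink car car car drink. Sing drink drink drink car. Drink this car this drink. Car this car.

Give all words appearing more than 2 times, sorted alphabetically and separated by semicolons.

Unigram counts meeting the condition (more than 2 times):
  car: 7
  drink: 15
  sing: 3
  this: 4

car; drink; sing; this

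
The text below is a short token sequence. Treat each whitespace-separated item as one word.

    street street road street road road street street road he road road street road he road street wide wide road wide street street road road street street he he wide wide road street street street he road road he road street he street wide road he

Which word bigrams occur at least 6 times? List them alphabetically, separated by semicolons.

road street; street street

Bigram counts meeting the condition (at least 6 times):
  road street: 7
  street street: 6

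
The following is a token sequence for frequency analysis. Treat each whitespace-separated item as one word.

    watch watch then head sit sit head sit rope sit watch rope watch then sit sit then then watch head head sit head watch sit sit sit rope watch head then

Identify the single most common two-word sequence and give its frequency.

Bigram frequencies (highest first):
  sit sit: 4
  head sit: 3
  watch then: 2
  sit head: 2
  sit rope: 2
  rope watch: 2
  … (14 more, each ≤ 2)

"sit sit", 4 times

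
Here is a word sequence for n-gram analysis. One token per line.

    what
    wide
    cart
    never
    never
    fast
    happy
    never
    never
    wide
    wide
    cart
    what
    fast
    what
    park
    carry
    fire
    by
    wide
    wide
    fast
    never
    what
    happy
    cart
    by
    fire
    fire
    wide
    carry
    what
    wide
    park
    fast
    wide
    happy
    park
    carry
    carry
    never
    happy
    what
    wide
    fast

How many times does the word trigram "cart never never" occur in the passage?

1

Scanning the 43 overlapping trigram windows for "cart never never":
  position 3–5: cart never never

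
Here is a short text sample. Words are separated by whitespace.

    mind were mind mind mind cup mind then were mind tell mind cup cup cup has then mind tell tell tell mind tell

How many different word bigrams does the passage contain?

23 tokens → 22 bigram windows in total.
Repeated bigrams (each contributes count−1 duplicates):
  mind tell: 3
  cup cup: 2
  mind cup: 2
  mind mind: 2
  tell mind: 2
  tell tell: 2
  were mind: 2
8 duplicate windows → 22 − 8 = 14 distinct.

14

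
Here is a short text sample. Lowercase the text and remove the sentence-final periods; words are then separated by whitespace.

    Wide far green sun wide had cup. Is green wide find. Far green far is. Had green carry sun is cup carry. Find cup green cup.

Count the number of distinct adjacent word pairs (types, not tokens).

24

26 tokens → 25 bigram windows in total.
Repeated bigrams (each contributes count−1 duplicates):
  far green: 2
1 duplicate windows → 25 − 1 = 24 distinct.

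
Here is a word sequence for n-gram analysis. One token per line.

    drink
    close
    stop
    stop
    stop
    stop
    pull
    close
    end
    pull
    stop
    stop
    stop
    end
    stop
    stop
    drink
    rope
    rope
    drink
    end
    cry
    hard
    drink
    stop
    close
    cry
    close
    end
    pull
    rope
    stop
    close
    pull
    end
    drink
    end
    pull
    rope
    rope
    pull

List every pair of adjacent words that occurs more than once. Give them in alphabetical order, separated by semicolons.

Bigram counts meeting the condition (more than once):
  close end: 2
  drink end: 2
  end pull: 3
  pull rope: 2
  rope rope: 2
  stop close: 2
  stop stop: 6

close end; drink end; end pull; pull rope; rope rope; stop close; stop stop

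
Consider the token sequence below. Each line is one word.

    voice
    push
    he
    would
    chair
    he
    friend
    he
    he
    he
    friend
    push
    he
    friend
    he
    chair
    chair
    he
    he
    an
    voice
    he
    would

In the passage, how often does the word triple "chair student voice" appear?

0

Scanning the 21 overlapping trigram windows for "chair student voice":
  (none found)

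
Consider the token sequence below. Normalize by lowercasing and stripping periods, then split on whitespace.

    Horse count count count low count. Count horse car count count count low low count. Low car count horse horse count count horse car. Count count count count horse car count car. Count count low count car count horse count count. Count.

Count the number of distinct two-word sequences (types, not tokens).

42 tokens → 41 bigram windows in total.
Repeated bigrams (each contributes count−1 duplicates):
  count count: 12
  car count: 6
  count horse: 5
  count low: 4
  horse car: 3
  horse count: 3
  low count: 3
  count car: 2
30 duplicate windows → 41 − 30 = 11 distinct.

11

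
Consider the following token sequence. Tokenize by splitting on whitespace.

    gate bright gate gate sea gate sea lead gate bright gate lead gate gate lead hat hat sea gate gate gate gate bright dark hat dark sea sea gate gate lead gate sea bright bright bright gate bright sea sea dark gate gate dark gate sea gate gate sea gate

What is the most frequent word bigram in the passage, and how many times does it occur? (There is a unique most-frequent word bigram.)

Bigram frequencies (highest first):
  gate gate: 8
  gate sea: 5
  sea gate: 5
  gate bright: 4
  bright gate: 3
  lead gate: 3
  … (16 more, each ≤ 3)

"gate gate", 8 times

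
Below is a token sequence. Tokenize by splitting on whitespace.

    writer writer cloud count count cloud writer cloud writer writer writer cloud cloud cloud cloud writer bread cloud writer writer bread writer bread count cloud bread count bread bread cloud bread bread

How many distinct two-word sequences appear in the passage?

14

32 tokens → 31 bigram windows in total.
Repeated bigrams (each contributes count−1 duplicates):
  cloud writer: 4
  writer writer: 4
  cloud cloud: 3
  writer bread: 3
  writer cloud: 3
  bread bread: 2
  bread cloud: 2
  bread count: 2
  … (2 more repeated)
17 duplicate windows → 31 − 17 = 14 distinct.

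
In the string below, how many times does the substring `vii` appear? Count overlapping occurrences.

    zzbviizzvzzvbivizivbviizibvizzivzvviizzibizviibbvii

Sliding a length-3 window over the 51 characters (49 positions):
  position 4–6: vii
  position 21–23: vii
  position 35–37: vii
  position 44–46: vii
  position 49–51: vii

5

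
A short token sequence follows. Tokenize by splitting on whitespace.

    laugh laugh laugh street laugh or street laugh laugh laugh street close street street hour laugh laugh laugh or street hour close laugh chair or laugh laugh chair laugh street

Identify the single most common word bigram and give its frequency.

Bigram frequencies (highest first):
  laugh laugh: 7
  laugh street: 3
  street laugh: 2
  laugh or: 2
  or street: 2
  street hour: 2
  … (10 more, each ≤ 2)

"laugh laugh", 7 times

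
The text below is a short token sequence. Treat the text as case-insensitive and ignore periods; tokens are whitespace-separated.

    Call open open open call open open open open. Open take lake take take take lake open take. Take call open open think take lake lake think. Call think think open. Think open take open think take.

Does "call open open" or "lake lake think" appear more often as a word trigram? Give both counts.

"call open open": 3 occurrences
"lake lake think": 1 occurrence

"call open open" (3 vs 1)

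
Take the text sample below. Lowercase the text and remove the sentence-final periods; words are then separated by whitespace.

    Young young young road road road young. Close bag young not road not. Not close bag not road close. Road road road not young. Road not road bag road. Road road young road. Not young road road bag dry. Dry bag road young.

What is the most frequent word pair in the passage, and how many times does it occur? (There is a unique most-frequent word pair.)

"road road", 7 times

Bigram frequencies (highest first):
  road road: 7
  young road: 4
  road not: 4
  road young: 3
  not road: 3
  young young: 2
  … (15 more, each ≤ 2)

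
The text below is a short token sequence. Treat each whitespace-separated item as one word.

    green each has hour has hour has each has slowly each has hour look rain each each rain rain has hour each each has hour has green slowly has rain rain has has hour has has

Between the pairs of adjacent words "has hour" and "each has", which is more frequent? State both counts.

"has hour" (6 vs 4)

"has hour": 6 occurrences
"each has": 4 occurrences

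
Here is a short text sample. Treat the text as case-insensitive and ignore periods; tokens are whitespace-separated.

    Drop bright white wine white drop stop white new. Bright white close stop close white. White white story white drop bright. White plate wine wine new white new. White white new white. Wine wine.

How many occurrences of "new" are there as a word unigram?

Scanning the 34 tokens for "new":
  position 9: new
  position 26: new
  position 28: new
  position 31: new

4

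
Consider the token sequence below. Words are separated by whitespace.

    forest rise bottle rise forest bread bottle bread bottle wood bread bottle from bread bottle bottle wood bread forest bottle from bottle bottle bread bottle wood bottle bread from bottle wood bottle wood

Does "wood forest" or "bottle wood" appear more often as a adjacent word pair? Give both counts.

"bottle wood" (5 vs 0)

"wood forest": 0 occurrences
"bottle wood": 5 occurrences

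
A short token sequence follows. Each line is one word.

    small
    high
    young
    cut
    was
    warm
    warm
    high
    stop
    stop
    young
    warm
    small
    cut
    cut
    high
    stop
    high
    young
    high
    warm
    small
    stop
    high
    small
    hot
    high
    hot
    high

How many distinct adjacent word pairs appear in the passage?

23

29 tokens → 28 bigram windows in total.
Repeated bigrams (each contributes count−1 duplicates):
  high stop: 2
  high young: 2
  hot high: 2
  stop high: 2
  warm small: 2
5 duplicate windows → 28 − 5 = 23 distinct.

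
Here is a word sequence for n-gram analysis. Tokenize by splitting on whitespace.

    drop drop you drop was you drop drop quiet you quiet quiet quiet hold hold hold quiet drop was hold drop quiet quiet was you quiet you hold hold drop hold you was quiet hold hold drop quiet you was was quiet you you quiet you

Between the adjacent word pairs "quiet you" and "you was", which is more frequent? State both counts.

"quiet you": 5 occurrences
"you was": 2 occurrences

"quiet you" (5 vs 2)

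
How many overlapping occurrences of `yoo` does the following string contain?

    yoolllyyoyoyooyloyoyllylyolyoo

3

Sliding a length-3 window over the 30 characters (28 positions):
  position 1–3: yoo
  position 12–14: yoo
  position 28–30: yoo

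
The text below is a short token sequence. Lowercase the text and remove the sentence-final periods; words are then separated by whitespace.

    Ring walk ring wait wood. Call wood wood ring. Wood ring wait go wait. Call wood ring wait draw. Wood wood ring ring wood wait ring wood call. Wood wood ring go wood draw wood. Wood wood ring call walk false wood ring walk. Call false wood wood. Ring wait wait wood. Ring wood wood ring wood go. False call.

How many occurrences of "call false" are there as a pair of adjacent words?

Scanning the 59 overlapping bigram windows for "call false":
  position 45–46: call false

1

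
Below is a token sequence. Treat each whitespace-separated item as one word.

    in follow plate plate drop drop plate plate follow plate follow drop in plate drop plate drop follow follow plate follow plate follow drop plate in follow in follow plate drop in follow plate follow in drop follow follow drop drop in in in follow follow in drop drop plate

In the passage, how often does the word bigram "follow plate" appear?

Scanning the 49 overlapping bigram windows for "follow plate":
  position 2–3: follow plate
  position 9–10: follow plate
  position 19–20: follow plate
  position 21–22: follow plate
  position 29–30: follow plate
  position 33–34: follow plate

6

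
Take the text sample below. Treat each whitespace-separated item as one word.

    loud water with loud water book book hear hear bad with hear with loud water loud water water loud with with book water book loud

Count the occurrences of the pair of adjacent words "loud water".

Scanning the 24 overlapping bigram windows for "loud water":
  position 1–2: loud water
  position 4–5: loud water
  position 14–15: loud water
  position 16–17: loud water

4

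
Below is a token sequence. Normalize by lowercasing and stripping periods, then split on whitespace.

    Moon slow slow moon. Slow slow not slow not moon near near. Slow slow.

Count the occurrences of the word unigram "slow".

Scanning the 14 tokens for "slow":
  position 2: slow
  position 3: slow
  position 5: slow
  position 6: slow
  position 8: slow
  position 13: slow
  position 14: slow

7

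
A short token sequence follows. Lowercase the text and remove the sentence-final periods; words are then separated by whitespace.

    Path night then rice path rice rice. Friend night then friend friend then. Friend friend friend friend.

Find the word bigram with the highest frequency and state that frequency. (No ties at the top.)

Bigram frequencies (highest first):
  friend friend: 4
  night then: 2
  then friend: 2
  path night: 1
  then rice: 1
  rice path: 1
  … (5 more, each ≤ 1)

"friend friend", 4 times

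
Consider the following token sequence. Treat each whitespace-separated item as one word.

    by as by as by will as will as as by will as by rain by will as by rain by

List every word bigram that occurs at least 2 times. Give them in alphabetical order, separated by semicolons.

Bigram counts meeting the condition (at least 2 times):
  as by: 5
  by as: 2
  by rain: 2
  by will: 3
  rain by: 2
  will as: 4

as by; by as; by rain; by will; rain by; will as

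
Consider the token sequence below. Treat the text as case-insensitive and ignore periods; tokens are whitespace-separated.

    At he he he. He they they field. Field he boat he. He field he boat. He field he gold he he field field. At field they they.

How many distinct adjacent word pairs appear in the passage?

15

28 tokens → 27 bigram windows in total.
Repeated bigrams (each contributes count−1 duplicates):
  he he: 5
  field he: 3
  he field: 3
  boat he: 2
  field field: 2
  he boat: 2
  they they: 2
12 duplicate windows → 27 − 12 = 15 distinct.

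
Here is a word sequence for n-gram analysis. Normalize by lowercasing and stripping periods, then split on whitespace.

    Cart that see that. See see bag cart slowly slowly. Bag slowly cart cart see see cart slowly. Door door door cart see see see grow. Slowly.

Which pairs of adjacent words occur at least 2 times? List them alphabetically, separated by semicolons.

cart see; cart slowly; door door; see see; that see

Bigram counts meeting the condition (at least 2 times):
  cart see: 2
  cart slowly: 2
  door door: 2
  see see: 4
  that see: 2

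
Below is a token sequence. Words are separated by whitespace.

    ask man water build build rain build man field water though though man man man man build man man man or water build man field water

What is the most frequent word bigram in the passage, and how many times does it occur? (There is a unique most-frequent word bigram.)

"man man", 5 times

Bigram frequencies (highest first):
  man man: 5
  build man: 3
  water build: 2
  man field: 2
  field water: 2
  ask man: 1
  … (10 more, each ≤ 1)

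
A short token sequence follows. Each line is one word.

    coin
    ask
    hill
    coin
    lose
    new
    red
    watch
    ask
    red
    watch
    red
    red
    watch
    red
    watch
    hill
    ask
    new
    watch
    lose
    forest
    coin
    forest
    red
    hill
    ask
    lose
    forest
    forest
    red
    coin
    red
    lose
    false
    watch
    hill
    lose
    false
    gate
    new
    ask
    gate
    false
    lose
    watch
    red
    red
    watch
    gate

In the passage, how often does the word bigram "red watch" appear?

5

Scanning the 49 overlapping bigram windows for "red watch":
  position 7–8: red watch
  position 10–11: red watch
  position 13–14: red watch
  position 15–16: red watch
  position 48–49: red watch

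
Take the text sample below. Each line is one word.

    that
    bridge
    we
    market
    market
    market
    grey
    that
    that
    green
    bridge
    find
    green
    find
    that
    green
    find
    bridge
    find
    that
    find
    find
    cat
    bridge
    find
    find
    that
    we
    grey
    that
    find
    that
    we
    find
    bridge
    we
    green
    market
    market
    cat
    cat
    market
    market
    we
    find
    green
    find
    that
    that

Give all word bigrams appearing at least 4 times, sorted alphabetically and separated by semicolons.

find that; market market

Bigram counts meeting the condition (at least 4 times):
  find that: 5
  market market: 4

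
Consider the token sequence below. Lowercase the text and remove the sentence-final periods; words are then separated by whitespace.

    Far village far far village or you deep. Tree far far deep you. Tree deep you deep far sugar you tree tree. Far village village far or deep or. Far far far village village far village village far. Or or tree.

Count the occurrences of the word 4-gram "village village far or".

2

Scanning the 38 overlapping 4-gram windows for "village village far or":
  position 24–27: village village far or
  position 36–39: village village far or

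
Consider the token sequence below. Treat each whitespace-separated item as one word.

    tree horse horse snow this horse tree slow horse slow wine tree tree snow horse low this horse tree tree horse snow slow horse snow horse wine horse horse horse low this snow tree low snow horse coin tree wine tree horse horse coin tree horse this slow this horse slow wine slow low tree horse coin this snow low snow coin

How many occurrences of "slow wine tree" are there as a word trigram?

Scanning the 60 overlapping trigram windows for "slow wine tree":
  position 10–12: slow wine tree

1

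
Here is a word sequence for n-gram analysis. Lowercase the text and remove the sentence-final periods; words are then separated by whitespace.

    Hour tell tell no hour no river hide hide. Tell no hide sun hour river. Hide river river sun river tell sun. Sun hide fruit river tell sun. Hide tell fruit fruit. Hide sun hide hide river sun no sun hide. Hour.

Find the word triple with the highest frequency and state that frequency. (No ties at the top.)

"river tell sun", 2 times

Trigram frequencies (highest first):
  river tell sun: 2
  hour tell tell: 1
  tell tell no: 1
  tell no hour: 1
  no hour no: 1
  hour no river: 1
  … (33 more, each ≤ 1)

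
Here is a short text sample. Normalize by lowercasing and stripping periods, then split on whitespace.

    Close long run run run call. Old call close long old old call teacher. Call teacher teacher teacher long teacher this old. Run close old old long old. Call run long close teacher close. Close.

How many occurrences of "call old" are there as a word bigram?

1

Scanning the 34 overlapping bigram windows for "call old":
  position 6–7: call old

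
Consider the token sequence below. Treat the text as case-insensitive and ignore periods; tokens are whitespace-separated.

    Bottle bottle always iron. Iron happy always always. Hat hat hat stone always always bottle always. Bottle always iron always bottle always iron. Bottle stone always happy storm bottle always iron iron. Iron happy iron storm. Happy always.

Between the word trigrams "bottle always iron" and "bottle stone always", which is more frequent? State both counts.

"bottle always iron": 4 occurrences
"bottle stone always": 1 occurrence

"bottle always iron" (4 vs 1)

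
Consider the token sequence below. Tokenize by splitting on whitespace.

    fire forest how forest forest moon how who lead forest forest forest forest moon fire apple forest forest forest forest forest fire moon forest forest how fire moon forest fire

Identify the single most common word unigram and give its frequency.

"forest", 15 times

Unigram frequencies (highest first):
  forest: 15
  fire: 5
  moon: 4
  how: 3
  who: 1
  lead: 1
  … (1 more, each ≤ 1)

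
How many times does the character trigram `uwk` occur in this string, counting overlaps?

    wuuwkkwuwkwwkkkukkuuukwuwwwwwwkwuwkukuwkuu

4

Sliding a length-3 window over the 42 characters (40 positions):
  position 3–5: uwk
  position 8–10: uwk
  position 33–35: uwk
  position 38–40: uwk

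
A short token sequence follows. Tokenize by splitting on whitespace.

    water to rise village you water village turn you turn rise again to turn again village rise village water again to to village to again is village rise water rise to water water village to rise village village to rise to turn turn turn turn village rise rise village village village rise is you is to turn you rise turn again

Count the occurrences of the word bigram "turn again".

2

Scanning the 60 overlapping bigram windows for "turn again":
  position 14–15: turn again
  position 60–61: turn again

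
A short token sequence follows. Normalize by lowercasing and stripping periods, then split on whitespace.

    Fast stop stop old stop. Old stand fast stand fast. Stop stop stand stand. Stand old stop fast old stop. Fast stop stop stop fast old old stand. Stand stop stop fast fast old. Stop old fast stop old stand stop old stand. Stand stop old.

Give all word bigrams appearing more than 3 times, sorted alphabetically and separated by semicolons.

Bigram counts meeting the condition (more than 3 times):
  fast stop: 4
  old stand: 4
  old stop: 4
  stand stand: 4
  stop fast: 4
  stop old: 6
  stop stop: 5

fast stop; old stand; old stop; stand stand; stop fast; stop old; stop stop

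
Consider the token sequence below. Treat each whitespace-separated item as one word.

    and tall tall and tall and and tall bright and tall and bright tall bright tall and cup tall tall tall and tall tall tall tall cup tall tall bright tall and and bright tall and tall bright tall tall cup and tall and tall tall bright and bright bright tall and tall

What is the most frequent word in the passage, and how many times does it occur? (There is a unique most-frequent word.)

Unigram frequencies (highest first):
  tall: 26
  and: 15
  bright: 9
  cup: 3

"tall", 26 times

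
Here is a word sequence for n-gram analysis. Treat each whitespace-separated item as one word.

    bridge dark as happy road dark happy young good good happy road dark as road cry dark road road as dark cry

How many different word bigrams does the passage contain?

22 tokens → 21 bigram windows in total.
Repeated bigrams (each contributes count−1 duplicates):
  dark as: 2
  happy road: 2
  road dark: 2
3 duplicate windows → 21 − 3 = 18 distinct.

18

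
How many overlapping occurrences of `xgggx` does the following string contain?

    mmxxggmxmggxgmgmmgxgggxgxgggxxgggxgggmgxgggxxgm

Sliding a length-5 window over the 47 characters (43 positions):
  position 19–23: xgggx
  position 25–29: xgggx
  position 30–34: xgggx
  position 40–44: xgggx

4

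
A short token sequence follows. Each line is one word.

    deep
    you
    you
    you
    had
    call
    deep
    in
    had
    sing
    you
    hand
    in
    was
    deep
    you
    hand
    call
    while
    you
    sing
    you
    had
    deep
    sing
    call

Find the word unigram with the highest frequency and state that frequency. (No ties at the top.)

Unigram frequencies (highest first):
  you: 7
  deep: 4
  had: 3
  call: 3
  sing: 3
  in: 2
  … (3 more, each ≤ 2)

"you", 7 times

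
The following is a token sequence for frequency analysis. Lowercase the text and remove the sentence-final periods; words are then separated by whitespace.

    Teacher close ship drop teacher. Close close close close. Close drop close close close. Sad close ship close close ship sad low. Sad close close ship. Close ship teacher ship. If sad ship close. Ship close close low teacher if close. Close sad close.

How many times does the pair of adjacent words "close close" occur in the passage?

Scanning the 43 overlapping bigram windows for "close close":
  position 6–7: close close
  position 7–8: close close
  position 8–9: close close
  position 9–10: close close
  position 12–13: close close
  position 13–14: close close
  position 18–19: close close
  position 24–25: close close
  position 36–37: close close
  position 41–42: close close

10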